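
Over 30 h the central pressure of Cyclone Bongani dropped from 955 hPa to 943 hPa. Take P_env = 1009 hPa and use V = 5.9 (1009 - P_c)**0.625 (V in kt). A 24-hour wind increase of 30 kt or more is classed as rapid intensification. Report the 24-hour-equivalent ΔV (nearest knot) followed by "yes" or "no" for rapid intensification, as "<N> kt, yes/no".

V₁: ΔP = 54, V ≈ 5.9 × 54^0.625 ≈ 71.38 kt.
V₂: ΔP = 66, V ≈ 5.9 × 66^0.625 ≈ 80.92 kt.
ΔV over 30 h = 9.54 kt → 24 h equivalent = 9.54 × 24/30 ≈ 7.63 kt.
8 kt < 30 kt ⇒ not rapid intensification.

8 kt, no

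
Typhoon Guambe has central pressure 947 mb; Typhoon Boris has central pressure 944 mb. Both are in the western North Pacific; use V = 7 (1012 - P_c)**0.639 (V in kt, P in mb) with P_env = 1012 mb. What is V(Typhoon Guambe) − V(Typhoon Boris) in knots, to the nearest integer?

Typhoon Guambe: ΔP = 65; V ≈ 7 × 65^0.639 ≈ 100.82 kt.
Typhoon Boris: ΔP = 68; V ≈ 7 × 68^0.639 ≈ 103.77 kt.
Difference ≈ 100.82 − 103.77 = -2.95 → -3 kt.

-3 kt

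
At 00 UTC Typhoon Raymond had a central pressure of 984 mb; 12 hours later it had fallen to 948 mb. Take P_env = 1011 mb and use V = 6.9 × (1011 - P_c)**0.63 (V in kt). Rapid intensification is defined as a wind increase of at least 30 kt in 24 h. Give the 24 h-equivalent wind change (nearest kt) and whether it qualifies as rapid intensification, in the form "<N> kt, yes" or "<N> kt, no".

V₁: ΔP = 27, V ≈ 6.9 × 27^0.63 ≈ 55.03 kt.
V₂: ΔP = 63, V ≈ 6.9 × 63^0.63 ≈ 93.85 kt.
ΔV over 12 h = 38.82 kt → 24 h equivalent = 38.82 × 24/12 ≈ 77.64 kt.
78 kt ≥ 30 kt ⇒ rapid intensification.

78 kt, yes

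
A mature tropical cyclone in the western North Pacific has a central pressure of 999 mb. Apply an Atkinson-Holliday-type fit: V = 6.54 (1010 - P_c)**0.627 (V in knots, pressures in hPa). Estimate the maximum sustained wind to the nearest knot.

29 kt

ΔP = 1010 − 999 = 11 mb.
11^0.627 ≈ 4.497.
V ≈ 6.54 × 4.497 ≈ 29.4 kt.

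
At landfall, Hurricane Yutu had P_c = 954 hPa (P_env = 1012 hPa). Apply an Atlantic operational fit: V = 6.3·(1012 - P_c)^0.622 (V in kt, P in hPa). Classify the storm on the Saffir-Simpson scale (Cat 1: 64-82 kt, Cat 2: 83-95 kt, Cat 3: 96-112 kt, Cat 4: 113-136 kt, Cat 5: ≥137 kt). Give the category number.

1

ΔP = 1012 − 954 = 58 hPa.
V ≈ 6.3 × 58^0.622 = 6.3 × 12.50 ≈ 79 kt.
79 kt falls in the Category 1 band.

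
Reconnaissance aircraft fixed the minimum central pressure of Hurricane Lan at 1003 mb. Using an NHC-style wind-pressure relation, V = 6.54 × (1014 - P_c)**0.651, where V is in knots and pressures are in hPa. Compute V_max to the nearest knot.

31 kt

ΔP = 1014 − 1003 = 11 mb.
11^0.651 ≈ 4.764.
V ≈ 6.54 × 4.764 ≈ 31.2 kt.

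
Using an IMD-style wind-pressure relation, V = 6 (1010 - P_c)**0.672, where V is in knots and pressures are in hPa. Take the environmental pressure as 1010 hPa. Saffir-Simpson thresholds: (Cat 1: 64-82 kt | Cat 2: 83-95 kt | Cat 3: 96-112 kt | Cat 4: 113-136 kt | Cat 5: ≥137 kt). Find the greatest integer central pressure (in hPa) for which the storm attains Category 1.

976 hPa

Category 1 begins at V = 64 kt.
Required ΔP = (64/6)^(1/0.672) = 10.667^1.488 ≈ 33.87 hPa.
P_c ≤ 1010 − 33.87 = 976.13, so the highest integer P_c is 976 hPa.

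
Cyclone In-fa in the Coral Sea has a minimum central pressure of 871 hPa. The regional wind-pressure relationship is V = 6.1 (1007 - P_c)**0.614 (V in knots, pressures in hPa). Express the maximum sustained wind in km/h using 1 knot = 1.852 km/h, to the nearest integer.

ΔP = 1007 − 871 = 136 hPa.
V ≈ 6.1 × 136^0.614 = 6.1 × 20.417 ≈ 124.544 kt.
124.544 × 1.852 ≈ 230.66 km/h → 231 km/h.

231 km/h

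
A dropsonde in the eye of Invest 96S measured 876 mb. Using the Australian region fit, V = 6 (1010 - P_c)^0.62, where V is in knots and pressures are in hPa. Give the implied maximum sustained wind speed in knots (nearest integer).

125 kt

ΔP = 1010 − 876 = 134 mb.
134^0.62 ≈ 20.836.
V ≈ 6 × 20.836 ≈ 125.0 kt.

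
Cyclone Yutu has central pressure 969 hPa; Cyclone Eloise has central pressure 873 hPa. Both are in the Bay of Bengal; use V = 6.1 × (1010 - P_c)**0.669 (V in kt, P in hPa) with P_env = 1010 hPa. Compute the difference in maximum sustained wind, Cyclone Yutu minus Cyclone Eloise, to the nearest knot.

Cyclone Yutu: ΔP = 41; V ≈ 6.1 × 41^0.669 ≈ 73.16 kt.
Cyclone Eloise: ΔP = 137; V ≈ 6.1 × 137^0.669 ≈ 163.98 kt.
Difference ≈ 73.16 − 163.98 = -90.82 → -91 kt.

-91 kt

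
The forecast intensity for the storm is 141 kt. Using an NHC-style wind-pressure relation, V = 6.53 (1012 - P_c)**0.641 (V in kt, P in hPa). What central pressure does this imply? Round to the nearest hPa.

891 hPa

ΔP = (V / 6.53)^(1/0.641) = (141/6.53)^1.560.
141/6.53 = 21.593; 21.593^1.560 ≈ 120.67 hPa.
P_c = 1012 − 120.67 = 891.33 ≈ 891 hPa.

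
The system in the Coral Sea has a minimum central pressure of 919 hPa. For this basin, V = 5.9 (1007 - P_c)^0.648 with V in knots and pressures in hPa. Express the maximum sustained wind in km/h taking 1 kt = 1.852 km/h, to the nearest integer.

ΔP = 1007 − 919 = 88 hPa.
V ≈ 5.9 × 88^0.648 = 5.9 × 18.198 ≈ 107.368 kt.
107.368 × 1.852 ≈ 198.85 km/h → 199 km/h.

199 km/h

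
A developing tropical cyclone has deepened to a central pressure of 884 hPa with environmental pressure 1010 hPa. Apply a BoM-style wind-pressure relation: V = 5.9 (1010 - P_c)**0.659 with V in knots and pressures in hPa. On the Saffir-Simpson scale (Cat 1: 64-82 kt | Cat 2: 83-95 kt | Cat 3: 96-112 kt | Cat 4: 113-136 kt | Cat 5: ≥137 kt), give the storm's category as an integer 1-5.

ΔP = 1010 − 884 = 126 hPa.
V ≈ 5.9 × 126^0.659 = 5.9 × 24.22 ≈ 143 kt.
143 kt falls in the Category 5 band.

5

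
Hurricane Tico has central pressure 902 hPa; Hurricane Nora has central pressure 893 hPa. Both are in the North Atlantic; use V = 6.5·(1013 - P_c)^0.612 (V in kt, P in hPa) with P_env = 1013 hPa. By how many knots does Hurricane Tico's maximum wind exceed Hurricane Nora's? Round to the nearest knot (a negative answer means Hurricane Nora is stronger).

-6 kt

Hurricane Tico: ΔP = 111; V ≈ 6.5 × 111^0.612 ≈ 116.05 kt.
Hurricane Nora: ΔP = 120; V ≈ 6.5 × 120^0.612 ≈ 121.72 kt.
Difference ≈ 116.05 − 121.72 = -5.67 → -6 kt.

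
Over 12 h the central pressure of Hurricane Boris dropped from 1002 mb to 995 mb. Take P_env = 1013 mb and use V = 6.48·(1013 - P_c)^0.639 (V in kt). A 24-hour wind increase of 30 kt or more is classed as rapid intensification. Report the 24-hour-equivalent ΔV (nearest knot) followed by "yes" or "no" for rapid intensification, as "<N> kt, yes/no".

V₁: ΔP = 11, V ≈ 6.48 × 11^0.639 ≈ 29.99 kt.
V₂: ΔP = 18, V ≈ 6.48 × 18^0.639 ≈ 41.09 kt.
ΔV over 12 h = 11.10 kt → 24 h equivalent = 11.10 × 24/12 ≈ 22.20 kt.
22 kt < 30 kt ⇒ not rapid intensification.

22 kt, no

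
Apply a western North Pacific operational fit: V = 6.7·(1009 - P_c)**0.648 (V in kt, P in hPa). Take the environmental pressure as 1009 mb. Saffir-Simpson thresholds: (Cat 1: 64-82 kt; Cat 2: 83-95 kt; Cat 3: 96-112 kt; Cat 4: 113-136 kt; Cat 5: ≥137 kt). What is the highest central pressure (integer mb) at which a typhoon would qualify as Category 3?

948 mb

Category 3 begins at V = 96 kt.
Required ΔP = (96/6.7)^(1/0.648) = 14.328^1.543 ≈ 60.85 mb.
P_c ≤ 1009 − 60.85 = 948.15, so the highest integer P_c is 948 mb.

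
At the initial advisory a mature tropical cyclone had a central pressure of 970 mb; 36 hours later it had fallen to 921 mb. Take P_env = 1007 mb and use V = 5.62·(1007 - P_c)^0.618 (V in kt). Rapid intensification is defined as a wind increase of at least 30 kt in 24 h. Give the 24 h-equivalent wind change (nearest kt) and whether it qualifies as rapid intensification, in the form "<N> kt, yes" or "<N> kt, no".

V₁: ΔP = 37, V ≈ 5.62 × 37^0.618 ≈ 52.35 kt.
V₂: ΔP = 86, V ≈ 5.62 × 86^0.618 ≈ 88.16 kt.
ΔV over 36 h = 35.81 kt → 24 h equivalent = 35.81 × 24/36 ≈ 23.87 kt.
24 kt < 30 kt ⇒ not rapid intensification.

24 kt, no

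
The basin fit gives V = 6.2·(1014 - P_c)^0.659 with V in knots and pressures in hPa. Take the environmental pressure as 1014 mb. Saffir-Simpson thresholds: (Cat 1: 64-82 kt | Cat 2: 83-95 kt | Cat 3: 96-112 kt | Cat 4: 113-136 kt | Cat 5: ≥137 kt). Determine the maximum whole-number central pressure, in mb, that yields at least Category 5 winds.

Category 5 begins at V = 137 kt.
Required ΔP = (137/6.2)^(1/0.659) = 22.097^1.517 ≈ 109.64 mb.
P_c ≤ 1014 − 109.64 = 904.36, so the highest integer P_c is 904 mb.

904 mb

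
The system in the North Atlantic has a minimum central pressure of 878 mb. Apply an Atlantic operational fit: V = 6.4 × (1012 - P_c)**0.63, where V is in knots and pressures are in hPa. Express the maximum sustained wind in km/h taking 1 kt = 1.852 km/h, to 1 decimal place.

259.4 km/h

ΔP = 1012 − 878 = 134 mb.
V ≈ 6.4 × 134^0.63 = 6.4 × 21.881 ≈ 140.041 kt.
140.041 × 1.852 ≈ 259.36 km/h → 259.4 km/h.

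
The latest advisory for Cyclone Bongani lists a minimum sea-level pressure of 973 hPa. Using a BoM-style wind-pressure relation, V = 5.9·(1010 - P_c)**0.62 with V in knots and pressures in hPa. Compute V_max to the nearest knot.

55 kt

ΔP = 1010 − 973 = 37 hPa.
37^0.62 ≈ 9.382.
V ≈ 5.9 × 9.382 ≈ 55.4 kt.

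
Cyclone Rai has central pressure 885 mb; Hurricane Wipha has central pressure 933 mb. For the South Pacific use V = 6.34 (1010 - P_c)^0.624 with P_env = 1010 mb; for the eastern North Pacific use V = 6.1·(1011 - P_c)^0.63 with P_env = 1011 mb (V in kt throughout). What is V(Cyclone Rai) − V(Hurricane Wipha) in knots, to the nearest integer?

34 kt

Cyclone Rai: ΔP = 125; V ≈ 6.34 × 125^0.624 ≈ 128.99 kt.
Hurricane Wipha: ΔP = 78; V ≈ 6.1 × 78^0.63 ≈ 94.92 kt.
Difference ≈ 128.99 − 94.92 = 34.07 → 34 kt.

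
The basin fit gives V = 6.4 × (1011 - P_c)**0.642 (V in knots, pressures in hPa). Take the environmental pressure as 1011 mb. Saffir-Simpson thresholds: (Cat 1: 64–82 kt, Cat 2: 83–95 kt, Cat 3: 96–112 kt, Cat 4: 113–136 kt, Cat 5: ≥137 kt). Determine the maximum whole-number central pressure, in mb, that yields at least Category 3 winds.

943 mb

Category 3 begins at V = 96 kt.
Required ΔP = (96/6.4)^(1/0.642) = 15.000^1.558 ≈ 67.91 mb.
P_c ≤ 1011 − 67.91 = 943.09, so the highest integer P_c is 943 mb.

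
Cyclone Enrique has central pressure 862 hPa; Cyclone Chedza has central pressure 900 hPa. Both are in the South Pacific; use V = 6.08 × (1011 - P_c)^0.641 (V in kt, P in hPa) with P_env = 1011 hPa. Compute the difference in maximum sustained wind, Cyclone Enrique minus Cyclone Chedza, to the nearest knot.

26 kt

Cyclone Enrique: ΔP = 149; V ≈ 6.08 × 149^0.641 ≈ 150.29 kt.
Cyclone Chedza: ΔP = 111; V ≈ 6.08 × 111^0.641 ≈ 124.44 kt.
Difference ≈ 150.29 − 124.44 = 25.85 → 26 kt.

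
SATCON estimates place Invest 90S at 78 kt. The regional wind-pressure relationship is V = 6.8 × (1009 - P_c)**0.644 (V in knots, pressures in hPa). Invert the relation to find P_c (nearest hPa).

965 hPa

ΔP = (V / 6.8)^(1/0.644) = (78/6.8)^1.553.
78/6.8 = 11.471; 11.471^1.553 ≈ 44.19 hPa.
P_c = 1009 − 44.19 = 964.81 ≈ 965 hPa.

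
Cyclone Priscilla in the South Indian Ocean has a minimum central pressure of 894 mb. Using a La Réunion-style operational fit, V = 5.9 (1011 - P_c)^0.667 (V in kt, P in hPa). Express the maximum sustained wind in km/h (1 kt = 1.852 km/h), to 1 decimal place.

ΔP = 1011 − 894 = 117 mb.
V ≈ 5.9 × 117^0.667 = 5.9 × 23.960 ≈ 141.362 kt.
141.362 × 1.852 ≈ 261.80 km/h → 261.8 km/h.

261.8 km/h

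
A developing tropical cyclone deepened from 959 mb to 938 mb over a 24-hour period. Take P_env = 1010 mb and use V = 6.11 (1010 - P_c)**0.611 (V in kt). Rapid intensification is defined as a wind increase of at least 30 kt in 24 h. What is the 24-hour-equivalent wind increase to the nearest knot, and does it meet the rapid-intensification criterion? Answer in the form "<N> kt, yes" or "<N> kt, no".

V₁: ΔP = 51, V ≈ 6.11 × 51^0.611 ≈ 67.51 kt.
V₂: ΔP = 72, V ≈ 6.11 × 72^0.611 ≈ 83.34 kt.
ΔV over 24 h = 15.83 kt → 24 h equivalent = 15.83 × 24/24 ≈ 15.83 kt.
16 kt < 30 kt ⇒ not rapid intensification.

16 kt, no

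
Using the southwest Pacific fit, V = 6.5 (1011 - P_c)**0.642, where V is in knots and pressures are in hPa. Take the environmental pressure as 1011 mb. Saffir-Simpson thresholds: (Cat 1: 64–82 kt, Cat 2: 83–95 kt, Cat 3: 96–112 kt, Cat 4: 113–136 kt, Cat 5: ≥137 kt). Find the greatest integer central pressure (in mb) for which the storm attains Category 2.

Category 2 begins at V = 83 kt.
Required ΔP = (83/6.5)^(1/0.642) = 12.769^1.558 ≈ 52.84 mb.
P_c ≤ 1011 − 52.84 = 958.16, so the highest integer P_c is 958 mb.

958 mb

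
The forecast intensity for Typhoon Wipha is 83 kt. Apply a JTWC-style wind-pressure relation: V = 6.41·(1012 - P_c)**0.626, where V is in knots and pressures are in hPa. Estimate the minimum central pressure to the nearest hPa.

952 hPa

ΔP = (V / 6.41)^(1/0.626) = (83/6.41)^1.597.
83/6.41 = 12.949; 12.949^1.597 ≈ 59.80 hPa.
P_c = 1012 − 59.80 = 952.20 ≈ 952 hPa.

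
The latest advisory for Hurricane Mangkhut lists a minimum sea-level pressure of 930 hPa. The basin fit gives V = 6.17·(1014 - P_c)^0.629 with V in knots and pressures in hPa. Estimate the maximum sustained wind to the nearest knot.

100 kt

ΔP = 1014 − 930 = 84 hPa.
84^0.629 ≈ 16.232.
V ≈ 6.17 × 16.232 ≈ 100.2 kt.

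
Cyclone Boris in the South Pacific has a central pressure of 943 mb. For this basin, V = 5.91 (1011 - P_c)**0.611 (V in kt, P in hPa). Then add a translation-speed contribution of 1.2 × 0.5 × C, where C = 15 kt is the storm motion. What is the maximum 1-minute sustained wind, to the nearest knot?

ΔP = 1011 − 943 = 68 mb.
68^0.611 ≈ 13.172.
V ≈ 5.91 × 13.172 ≈ 77.8 kt.
Translation term: 1.2 × 0.5 × 15 = 9 kt.
Corrected V ≈ 86.8 kt → 87 kt.

87 kt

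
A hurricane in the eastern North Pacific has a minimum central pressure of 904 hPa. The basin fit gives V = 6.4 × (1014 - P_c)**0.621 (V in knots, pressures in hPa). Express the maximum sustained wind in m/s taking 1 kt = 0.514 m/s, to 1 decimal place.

ΔP = 1014 − 904 = 110 hPa.
V ≈ 6.4 × 110^0.621 = 6.4 × 18.523 ≈ 118.545 kt.
118.545 × 0.514 ≈ 60.93 m/s → 60.9 m/s.

60.9 m/s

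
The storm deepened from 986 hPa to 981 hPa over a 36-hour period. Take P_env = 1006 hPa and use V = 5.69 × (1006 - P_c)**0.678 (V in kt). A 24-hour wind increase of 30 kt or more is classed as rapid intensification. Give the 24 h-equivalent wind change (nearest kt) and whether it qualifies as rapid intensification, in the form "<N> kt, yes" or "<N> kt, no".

5 kt, no

V₁: ΔP = 20, V ≈ 5.69 × 20^0.678 ≈ 43.37 kt.
V₂: ΔP = 25, V ≈ 5.69 × 25^0.678 ≈ 50.46 kt.
ΔV over 36 h = 7.09 kt → 24 h equivalent = 7.09 × 24/36 ≈ 4.73 kt.
5 kt < 30 kt ⇒ not rapid intensification.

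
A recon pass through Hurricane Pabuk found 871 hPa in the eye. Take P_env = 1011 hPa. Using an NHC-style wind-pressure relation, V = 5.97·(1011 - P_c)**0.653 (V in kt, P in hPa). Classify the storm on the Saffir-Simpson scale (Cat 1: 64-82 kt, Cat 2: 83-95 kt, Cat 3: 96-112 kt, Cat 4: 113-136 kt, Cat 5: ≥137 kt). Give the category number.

5

ΔP = 1011 − 871 = 140 hPa.
V ≈ 5.97 × 140^0.653 = 5.97 × 25.20 ≈ 150 kt.
150 kt falls in the Category 5 band.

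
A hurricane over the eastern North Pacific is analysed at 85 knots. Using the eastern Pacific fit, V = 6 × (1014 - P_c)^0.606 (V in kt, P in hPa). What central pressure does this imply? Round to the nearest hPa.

ΔP = (V / 6)^(1/0.606) = (85/6)^1.650.
85/6 = 14.167; 14.167^1.650 ≈ 79.39 hPa.
P_c = 1014 − 79.39 = 934.61 ≈ 935 hPa.

935 hPa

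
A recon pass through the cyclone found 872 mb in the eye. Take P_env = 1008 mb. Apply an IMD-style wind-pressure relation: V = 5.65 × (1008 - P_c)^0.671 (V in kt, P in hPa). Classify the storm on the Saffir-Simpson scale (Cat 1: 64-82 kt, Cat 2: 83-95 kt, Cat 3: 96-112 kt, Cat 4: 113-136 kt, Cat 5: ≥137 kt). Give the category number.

ΔP = 1008 − 872 = 136 mb.
V ≈ 5.65 × 136^0.671 = 5.65 × 27.01 ≈ 153 kt.
153 kt falls in the Category 5 band.

5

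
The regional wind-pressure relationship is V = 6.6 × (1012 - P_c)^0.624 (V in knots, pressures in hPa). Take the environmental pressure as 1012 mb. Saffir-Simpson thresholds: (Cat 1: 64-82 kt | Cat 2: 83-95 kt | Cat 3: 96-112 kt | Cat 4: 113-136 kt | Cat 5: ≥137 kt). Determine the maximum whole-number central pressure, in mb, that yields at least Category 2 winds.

Category 2 begins at V = 83 kt.
Required ΔP = (83/6.6)^(1/0.624) = 12.576^1.603 ≈ 57.82 mb.
P_c ≤ 1012 − 57.82 = 954.18, so the highest integer P_c is 954 mb.

954 mb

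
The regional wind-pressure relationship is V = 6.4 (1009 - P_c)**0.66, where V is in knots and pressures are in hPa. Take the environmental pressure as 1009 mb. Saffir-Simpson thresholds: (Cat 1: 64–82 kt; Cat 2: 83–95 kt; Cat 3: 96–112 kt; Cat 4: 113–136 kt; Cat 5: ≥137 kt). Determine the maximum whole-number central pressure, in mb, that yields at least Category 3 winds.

Category 3 begins at V = 96 kt.
Required ΔP = (96/6.4)^(1/0.66) = 15.000^1.515 ≈ 60.53 mb.
P_c ≤ 1009 − 60.53 = 948.47, so the highest integer P_c is 948 mb.

948 mb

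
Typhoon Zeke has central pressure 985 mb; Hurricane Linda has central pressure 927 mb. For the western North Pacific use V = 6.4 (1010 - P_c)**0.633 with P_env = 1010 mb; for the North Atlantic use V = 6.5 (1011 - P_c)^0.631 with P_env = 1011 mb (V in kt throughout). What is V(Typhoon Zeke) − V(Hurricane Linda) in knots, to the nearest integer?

-57 kt

Typhoon Zeke: ΔP = 25; V ≈ 6.4 × 25^0.633 ≈ 49.10 kt.
Hurricane Linda: ΔP = 84; V ≈ 6.5 × 84^0.631 ≈ 106.45 kt.
Difference ≈ 49.10 − 106.45 = -57.35 → -57 kt.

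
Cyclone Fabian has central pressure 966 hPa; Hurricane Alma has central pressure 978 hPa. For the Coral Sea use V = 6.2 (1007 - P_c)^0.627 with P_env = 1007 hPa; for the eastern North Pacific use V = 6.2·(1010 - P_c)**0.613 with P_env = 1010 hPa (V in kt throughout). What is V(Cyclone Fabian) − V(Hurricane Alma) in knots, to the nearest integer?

12 kt

Cyclone Fabian: ΔP = 41; V ≈ 6.2 × 41^0.627 ≈ 63.62 kt.
Hurricane Alma: ΔP = 32; V ≈ 6.2 × 32^0.613 ≈ 51.89 kt.
Difference ≈ 63.62 − 51.89 = 11.73 → 12 kt.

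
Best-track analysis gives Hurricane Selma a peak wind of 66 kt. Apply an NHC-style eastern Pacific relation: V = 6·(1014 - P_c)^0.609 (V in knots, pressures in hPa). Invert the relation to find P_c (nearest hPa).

ΔP = (V / 6)^(1/0.609) = (66/6)^1.642.
66/6 = 11.000; 11.000^1.642 ≈ 51.29 hPa.
P_c = 1014 − 51.29 = 962.71 ≈ 963 hPa.

963 hPa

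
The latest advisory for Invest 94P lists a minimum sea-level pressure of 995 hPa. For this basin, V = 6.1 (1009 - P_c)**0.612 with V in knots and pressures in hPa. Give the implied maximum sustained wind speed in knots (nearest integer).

31 kt

ΔP = 1009 − 995 = 14 hPa.
14^0.612 ≈ 5.028.
V ≈ 6.1 × 5.028 ≈ 30.7 kt.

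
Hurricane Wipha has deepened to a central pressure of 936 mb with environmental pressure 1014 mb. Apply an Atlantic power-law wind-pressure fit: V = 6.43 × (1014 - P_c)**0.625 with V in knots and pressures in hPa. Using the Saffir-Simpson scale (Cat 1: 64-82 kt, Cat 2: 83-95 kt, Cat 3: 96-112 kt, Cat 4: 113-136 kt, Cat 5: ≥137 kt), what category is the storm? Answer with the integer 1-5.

3

ΔP = 1014 − 936 = 78 mb.
V ≈ 6.43 × 78^0.625 = 6.43 × 15.23 ≈ 98 kt.
98 kt falls in the Category 3 band.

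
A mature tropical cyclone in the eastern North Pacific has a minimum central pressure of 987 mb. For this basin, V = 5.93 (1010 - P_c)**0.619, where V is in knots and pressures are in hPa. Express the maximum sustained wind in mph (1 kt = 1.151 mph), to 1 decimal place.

47.5 mph

ΔP = 1010 − 987 = 23 mb.
V ≈ 5.93 × 23^0.619 = 5.93 × 6.965 ≈ 41.301 kt.
41.301 × 1.151 ≈ 47.54 mph → 47.5 mph.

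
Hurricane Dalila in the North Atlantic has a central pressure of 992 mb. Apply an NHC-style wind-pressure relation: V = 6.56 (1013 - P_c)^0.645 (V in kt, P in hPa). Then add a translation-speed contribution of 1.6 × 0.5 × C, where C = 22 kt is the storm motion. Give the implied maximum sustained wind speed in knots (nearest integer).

ΔP = 1013 − 992 = 21 mb.
21^0.645 ≈ 7.126.
V ≈ 6.56 × 7.126 ≈ 46.7 kt.
Translation term: 1.6 × 0.5 × 22 = 17.6 kt.
Corrected V ≈ 64.3 kt → 64 kt.

64 kt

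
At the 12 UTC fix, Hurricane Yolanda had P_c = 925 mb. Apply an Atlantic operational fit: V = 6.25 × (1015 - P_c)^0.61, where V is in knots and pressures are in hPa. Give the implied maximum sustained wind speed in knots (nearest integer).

97 kt

ΔP = 1015 − 925 = 90 mb.
90^0.61 ≈ 15.563.
V ≈ 6.25 × 15.563 ≈ 97.3 kt.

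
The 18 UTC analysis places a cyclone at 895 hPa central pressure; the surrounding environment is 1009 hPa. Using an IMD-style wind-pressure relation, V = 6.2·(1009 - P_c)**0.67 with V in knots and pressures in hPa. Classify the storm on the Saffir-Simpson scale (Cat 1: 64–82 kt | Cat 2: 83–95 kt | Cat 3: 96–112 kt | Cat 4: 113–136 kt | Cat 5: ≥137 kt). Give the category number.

ΔP = 1009 − 895 = 114 hPa.
V ≈ 6.2 × 114^0.67 = 6.2 × 23.89 ≈ 148 kt.
148 kt falls in the Category 5 band.

5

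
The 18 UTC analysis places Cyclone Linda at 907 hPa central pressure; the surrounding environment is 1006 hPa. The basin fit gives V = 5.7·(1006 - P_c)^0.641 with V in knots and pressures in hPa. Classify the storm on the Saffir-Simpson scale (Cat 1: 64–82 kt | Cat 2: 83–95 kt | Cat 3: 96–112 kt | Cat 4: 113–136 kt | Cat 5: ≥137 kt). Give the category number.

3

ΔP = 1006 − 907 = 99 hPa.
V ≈ 5.7 × 99^0.641 = 5.7 × 19.02 ≈ 108 kt.
108 kt falls in the Category 3 band.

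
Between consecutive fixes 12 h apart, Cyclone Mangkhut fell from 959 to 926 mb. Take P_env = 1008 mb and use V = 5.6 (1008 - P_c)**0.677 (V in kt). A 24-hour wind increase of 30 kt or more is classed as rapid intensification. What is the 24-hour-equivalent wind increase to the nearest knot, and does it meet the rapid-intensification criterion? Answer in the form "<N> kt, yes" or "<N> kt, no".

V₁: ΔP = 49, V ≈ 5.6 × 49^0.677 ≈ 78.06 kt.
V₂: ΔP = 82, V ≈ 5.6 × 82^0.677 ≈ 110.62 kt.
ΔV over 12 h = 32.56 kt → 24 h equivalent = 32.56 × 24/12 ≈ 65.12 kt.
65 kt ≥ 30 kt ⇒ rapid intensification.

65 kt, yes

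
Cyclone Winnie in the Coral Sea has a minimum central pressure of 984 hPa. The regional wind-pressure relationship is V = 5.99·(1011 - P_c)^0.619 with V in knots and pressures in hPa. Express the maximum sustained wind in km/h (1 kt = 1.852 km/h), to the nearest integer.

ΔP = 1011 − 984 = 27 hPa.
V ≈ 5.99 × 27^0.619 = 5.99 × 7.692 ≈ 46.072 kt.
46.072 × 1.852 ≈ 85.33 km/h → 85 km/h.

85 km/h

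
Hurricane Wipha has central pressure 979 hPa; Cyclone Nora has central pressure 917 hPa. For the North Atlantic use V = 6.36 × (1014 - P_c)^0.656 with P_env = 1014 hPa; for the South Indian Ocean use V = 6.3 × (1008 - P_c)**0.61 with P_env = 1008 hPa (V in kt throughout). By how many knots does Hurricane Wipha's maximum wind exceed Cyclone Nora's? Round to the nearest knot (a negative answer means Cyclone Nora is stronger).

-33 kt

Hurricane Wipha: ΔP = 35; V ≈ 6.36 × 35^0.656 ≈ 65.52 kt.
Cyclone Nora: ΔP = 91; V ≈ 6.3 × 91^0.61 ≈ 98.71 kt.
Difference ≈ 65.52 − 98.71 = -33.19 → -33 kt.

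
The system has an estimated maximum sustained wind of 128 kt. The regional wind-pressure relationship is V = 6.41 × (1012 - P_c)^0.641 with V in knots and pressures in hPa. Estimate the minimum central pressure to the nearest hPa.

ΔP = (V / 6.41)^(1/0.641) = (128/6.41)^1.560.
128/6.41 = 19.969; 19.969^1.560 ≈ 106.81 hPa.
P_c = 1012 − 106.81 = 905.19 ≈ 905 hPa.

905 hPa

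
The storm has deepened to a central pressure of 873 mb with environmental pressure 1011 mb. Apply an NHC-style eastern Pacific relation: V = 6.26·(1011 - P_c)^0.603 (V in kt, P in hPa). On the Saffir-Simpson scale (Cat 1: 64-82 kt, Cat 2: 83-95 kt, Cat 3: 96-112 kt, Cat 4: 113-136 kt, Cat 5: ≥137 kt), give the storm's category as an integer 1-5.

4

ΔP = 1011 − 873 = 138 mb.
V ≈ 6.26 × 138^0.603 = 6.26 × 19.51 ≈ 122 kt.
122 kt falls in the Category 4 band.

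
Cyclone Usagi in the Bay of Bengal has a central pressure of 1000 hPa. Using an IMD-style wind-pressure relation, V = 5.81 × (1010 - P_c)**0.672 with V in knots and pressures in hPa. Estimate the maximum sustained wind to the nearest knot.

27 kt

ΔP = 1010 − 1000 = 10 hPa.
10^0.672 ≈ 4.699.
V ≈ 5.81 × 4.699 ≈ 27.3 kt.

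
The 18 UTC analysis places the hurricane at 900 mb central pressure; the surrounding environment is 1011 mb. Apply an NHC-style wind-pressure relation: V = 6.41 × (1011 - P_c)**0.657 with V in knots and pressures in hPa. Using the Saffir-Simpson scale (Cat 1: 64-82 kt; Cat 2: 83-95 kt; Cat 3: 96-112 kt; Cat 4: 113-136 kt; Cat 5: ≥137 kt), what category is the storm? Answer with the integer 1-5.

5

ΔP = 1011 − 900 = 111 mb.
V ≈ 6.41 × 111^0.657 = 6.41 × 22.07 ≈ 141 kt.
141 kt falls in the Category 5 band.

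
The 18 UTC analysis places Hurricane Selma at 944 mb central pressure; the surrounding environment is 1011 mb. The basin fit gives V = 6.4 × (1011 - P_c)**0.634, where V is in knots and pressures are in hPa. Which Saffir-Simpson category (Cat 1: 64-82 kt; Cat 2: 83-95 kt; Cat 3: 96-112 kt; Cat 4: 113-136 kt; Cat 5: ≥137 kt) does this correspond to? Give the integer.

ΔP = 1011 − 944 = 67 mb.
V ≈ 6.4 × 67^0.634 = 6.4 × 14.38 ≈ 92 kt.
92 kt falls in the Category 2 band.

2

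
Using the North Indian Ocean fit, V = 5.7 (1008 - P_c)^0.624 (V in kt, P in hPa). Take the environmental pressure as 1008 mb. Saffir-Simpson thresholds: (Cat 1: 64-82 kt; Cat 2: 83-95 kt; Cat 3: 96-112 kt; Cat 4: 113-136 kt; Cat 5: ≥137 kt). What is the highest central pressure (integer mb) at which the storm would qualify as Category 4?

888 mb

Category 4 begins at V = 113 kt.
Required ΔP = (113/5.7)^(1/0.624) = 19.825^1.603 ≈ 119.91 mb.
P_c ≤ 1008 − 119.91 = 888.09, so the highest integer P_c is 888 mb.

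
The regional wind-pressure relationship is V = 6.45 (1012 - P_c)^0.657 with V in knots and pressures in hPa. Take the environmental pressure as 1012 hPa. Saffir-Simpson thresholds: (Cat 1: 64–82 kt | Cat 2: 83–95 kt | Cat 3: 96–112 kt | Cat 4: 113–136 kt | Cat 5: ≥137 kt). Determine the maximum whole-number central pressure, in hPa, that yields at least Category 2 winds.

963 hPa

Category 2 begins at V = 83 kt.
Required ΔP = (83/6.45)^(1/0.657) = 12.868^1.522 ≈ 48.84 hPa.
P_c ≤ 1012 − 48.84 = 963.16, so the highest integer P_c is 963 hPa.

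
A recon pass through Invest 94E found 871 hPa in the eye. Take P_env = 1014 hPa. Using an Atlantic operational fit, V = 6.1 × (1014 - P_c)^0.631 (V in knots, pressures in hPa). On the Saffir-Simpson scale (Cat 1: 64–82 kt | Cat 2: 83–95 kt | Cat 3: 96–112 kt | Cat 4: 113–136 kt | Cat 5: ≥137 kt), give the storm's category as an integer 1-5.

ΔP = 1014 − 871 = 143 hPa.
V ≈ 6.1 × 143^0.631 = 6.1 × 22.91 ≈ 140 kt.
140 kt falls in the Category 5 band.

5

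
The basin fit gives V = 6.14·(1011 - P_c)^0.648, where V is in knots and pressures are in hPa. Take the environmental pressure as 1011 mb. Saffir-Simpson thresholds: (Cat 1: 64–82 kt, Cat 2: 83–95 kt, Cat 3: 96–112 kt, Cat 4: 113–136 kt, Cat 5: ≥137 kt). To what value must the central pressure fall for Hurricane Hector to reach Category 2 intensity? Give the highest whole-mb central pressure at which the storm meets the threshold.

955 mb

Category 2 begins at V = 83 kt.
Required ΔP = (83/6.14)^(1/0.648) = 13.518^1.543 ≈ 55.62 mb.
P_c ≤ 1011 − 55.62 = 955.38, so the highest integer P_c is 955 mb.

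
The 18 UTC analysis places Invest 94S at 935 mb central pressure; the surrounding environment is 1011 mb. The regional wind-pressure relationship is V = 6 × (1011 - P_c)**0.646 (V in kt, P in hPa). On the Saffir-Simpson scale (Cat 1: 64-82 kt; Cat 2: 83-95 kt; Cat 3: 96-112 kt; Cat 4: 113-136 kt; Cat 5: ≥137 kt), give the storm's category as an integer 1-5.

ΔP = 1011 − 935 = 76 mb.
V ≈ 6 × 76^0.646 = 6 × 16.41 ≈ 98 kt.
98 kt falls in the Category 3 band.

3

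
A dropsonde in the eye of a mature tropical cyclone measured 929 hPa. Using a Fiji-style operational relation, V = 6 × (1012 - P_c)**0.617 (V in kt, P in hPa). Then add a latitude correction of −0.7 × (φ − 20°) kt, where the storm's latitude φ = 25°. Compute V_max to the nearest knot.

ΔP = 1012 − 929 = 83 hPa.
83^0.617 ≈ 15.278.
V ≈ 6 × 15.278 ≈ 91.7 kt.
Latitude correction: −0.7 × (25 − 20) = -3.5 kt.
Corrected V ≈ 88.2 kt → 88 kt.

88 kt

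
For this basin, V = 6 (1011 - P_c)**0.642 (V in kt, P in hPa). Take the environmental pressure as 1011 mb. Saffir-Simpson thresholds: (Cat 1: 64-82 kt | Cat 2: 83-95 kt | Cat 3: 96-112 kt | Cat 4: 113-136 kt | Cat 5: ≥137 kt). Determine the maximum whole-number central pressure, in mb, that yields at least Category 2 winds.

951 mb

Category 2 begins at V = 83 kt.
Required ΔP = (83/6)^(1/0.642) = 13.833^1.558 ≈ 59.86 mb.
P_c ≤ 1011 − 59.86 = 951.14, so the highest integer P_c is 951 mb.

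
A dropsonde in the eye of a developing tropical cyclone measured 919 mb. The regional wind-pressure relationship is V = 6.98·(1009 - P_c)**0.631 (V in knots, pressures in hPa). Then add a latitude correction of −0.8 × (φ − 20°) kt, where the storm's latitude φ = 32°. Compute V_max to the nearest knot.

110 kt

ΔP = 1009 − 919 = 90 mb.
90^0.631 ≈ 17.105.
V ≈ 6.98 × 17.105 ≈ 119.4 kt.
Latitude correction: −0.8 × (32 − 20) = -9.6 kt.
Corrected V ≈ 109.8 kt → 110 kt.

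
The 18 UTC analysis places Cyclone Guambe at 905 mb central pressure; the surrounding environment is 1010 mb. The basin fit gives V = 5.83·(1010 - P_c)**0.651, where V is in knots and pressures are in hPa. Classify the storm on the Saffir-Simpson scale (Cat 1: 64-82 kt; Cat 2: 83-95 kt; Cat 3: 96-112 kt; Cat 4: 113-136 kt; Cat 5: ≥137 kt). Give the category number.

ΔP = 1010 − 905 = 105 mb.
V ≈ 5.83 × 105^0.651 = 5.83 × 20.69 ≈ 121 kt.
121 kt falls in the Category 4 band.

4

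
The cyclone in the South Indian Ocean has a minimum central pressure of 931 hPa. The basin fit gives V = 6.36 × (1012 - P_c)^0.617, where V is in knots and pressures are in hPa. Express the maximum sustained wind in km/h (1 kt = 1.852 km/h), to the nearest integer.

177 km/h

ΔP = 1012 − 931 = 81 hPa.
V ≈ 6.36 × 81^0.617 = 6.36 × 15.050 ≈ 95.718 kt.
95.718 × 1.852 ≈ 177.27 km/h → 177 km/h.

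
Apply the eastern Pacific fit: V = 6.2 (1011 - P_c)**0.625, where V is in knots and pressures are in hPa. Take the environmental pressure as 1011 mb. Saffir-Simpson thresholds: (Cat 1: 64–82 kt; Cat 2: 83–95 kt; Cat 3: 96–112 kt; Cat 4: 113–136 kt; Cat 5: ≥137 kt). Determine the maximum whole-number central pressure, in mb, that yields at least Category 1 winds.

969 mb

Category 1 begins at V = 64 kt.
Required ΔP = (64/6.2)^(1/0.625) = 10.323^1.600 ≈ 41.89 mb.
P_c ≤ 1011 − 41.89 = 969.11, so the highest integer P_c is 969 mb.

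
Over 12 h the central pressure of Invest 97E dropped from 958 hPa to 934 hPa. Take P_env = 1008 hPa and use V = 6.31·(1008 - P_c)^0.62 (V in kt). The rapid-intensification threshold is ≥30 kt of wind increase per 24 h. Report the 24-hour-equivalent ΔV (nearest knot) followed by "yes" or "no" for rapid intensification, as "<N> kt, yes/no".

39 kt, yes

V₁: ΔP = 50, V ≈ 6.31 × 50^0.62 ≈ 71.35 kt.
V₂: ΔP = 74, V ≈ 6.31 × 74^0.62 ≈ 90.98 kt.
ΔV over 12 h = 19.63 kt → 24 h equivalent = 19.63 × 24/12 ≈ 39.26 kt.
39 kt ≥ 30 kt ⇒ rapid intensification.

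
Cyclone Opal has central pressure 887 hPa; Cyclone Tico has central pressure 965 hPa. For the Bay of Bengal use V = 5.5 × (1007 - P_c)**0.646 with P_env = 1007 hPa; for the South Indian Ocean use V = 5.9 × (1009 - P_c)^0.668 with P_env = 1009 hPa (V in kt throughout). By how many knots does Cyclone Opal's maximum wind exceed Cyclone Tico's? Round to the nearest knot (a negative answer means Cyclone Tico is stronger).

Cyclone Opal: ΔP = 120; V ≈ 5.5 × 120^0.646 ≈ 121.20 kt.
Cyclone Tico: ΔP = 44; V ≈ 5.9 × 44^0.668 ≈ 73.91 kt.
Difference ≈ 121.20 − 73.91 = 47.29 → 47 kt.

47 kt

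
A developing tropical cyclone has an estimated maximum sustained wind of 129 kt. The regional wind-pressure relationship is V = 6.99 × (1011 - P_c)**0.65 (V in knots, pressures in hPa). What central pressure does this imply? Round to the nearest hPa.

ΔP = (V / 6.99)^(1/0.65) = (129/6.99)^1.538.
129/6.99 = 18.455; 18.455^1.538 ≈ 88.69 hPa.
P_c = 1011 − 88.69 = 922.31 ≈ 922 hPa.

922 hPa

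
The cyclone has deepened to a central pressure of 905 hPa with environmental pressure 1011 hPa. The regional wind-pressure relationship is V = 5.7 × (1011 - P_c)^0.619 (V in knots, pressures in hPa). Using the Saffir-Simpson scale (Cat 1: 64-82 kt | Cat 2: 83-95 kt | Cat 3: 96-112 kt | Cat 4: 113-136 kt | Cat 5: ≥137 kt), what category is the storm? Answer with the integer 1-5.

3

ΔP = 1011 − 905 = 106 hPa.
V ≈ 5.7 × 106^0.619 = 5.7 × 17.93 ≈ 102 kt.
102 kt falls in the Category 3 band.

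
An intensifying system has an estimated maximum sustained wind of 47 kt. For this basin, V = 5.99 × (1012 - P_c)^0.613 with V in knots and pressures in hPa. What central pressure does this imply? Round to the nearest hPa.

ΔP = (V / 5.99)^(1/0.613) = (47/5.99)^1.631.
47/5.99 = 7.846; 7.846^1.631 ≈ 28.81 hPa.
P_c = 1012 − 28.81 = 983.19 ≈ 983 hPa.

983 hPa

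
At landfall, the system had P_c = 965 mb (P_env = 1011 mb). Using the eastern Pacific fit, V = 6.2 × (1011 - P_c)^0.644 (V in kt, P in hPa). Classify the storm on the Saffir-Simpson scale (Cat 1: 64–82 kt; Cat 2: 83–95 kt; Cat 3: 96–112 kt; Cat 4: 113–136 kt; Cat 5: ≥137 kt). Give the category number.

1

ΔP = 1011 − 965 = 46 mb.
V ≈ 6.2 × 46^0.644 = 6.2 × 11.77 ≈ 73 kt.
73 kt falls in the Category 1 band.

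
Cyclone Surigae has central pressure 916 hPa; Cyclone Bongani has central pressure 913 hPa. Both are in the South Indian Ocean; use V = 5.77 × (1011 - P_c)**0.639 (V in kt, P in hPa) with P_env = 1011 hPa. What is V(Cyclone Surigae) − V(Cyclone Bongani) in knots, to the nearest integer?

Cyclone Surigae: ΔP = 95; V ≈ 5.77 × 95^0.639 ≈ 105.91 kt.
Cyclone Bongani: ΔP = 98; V ≈ 5.77 × 98^0.639 ≈ 108.04 kt.
Difference ≈ 105.91 − 108.04 = -2.13 → -2 kt.

-2 kt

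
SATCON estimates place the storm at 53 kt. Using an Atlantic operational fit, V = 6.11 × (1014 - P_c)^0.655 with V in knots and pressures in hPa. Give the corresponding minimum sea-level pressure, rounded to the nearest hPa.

ΔP = (V / 6.11)^(1/0.655) = (53/6.11)^1.527.
53/6.11 = 8.674; 8.674^1.527 ≈ 27.07 hPa.
P_c = 1014 − 27.07 = 986.93 ≈ 987 hPa.

987 hPa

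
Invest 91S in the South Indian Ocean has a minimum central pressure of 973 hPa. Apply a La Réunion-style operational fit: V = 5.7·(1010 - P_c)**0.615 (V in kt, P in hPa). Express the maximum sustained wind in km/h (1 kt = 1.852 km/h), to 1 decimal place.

ΔP = 1010 − 973 = 37 hPa.
V ≈ 5.7 × 37^0.615 = 5.7 × 9.214 ≈ 52.519 kt.
52.519 × 1.852 ≈ 97.27 km/h → 97.3 km/h.

97.3 km/h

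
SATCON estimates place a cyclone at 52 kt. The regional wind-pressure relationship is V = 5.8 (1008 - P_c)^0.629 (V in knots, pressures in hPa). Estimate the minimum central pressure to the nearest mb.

975 mb

ΔP = (V / 5.8)^(1/0.629) = (52/5.8)^1.590.
52/5.8 = 8.966; 8.966^1.590 ≈ 32.69 mb.
P_c = 1008 − 32.69 = 975.31 ≈ 975 mb.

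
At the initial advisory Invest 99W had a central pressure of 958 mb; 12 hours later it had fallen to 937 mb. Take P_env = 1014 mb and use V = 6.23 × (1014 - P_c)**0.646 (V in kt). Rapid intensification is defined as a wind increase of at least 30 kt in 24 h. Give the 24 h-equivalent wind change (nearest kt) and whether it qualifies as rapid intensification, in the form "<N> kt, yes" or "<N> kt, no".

38 kt, yes

V₁: ΔP = 56, V ≈ 6.23 × 56^0.646 ≈ 83.91 kt.
V₂: ΔP = 77, V ≈ 6.23 × 77^0.646 ≈ 103.08 kt.
ΔV over 12 h = 19.17 kt → 24 h equivalent = 19.17 × 24/12 ≈ 38.34 kt.
38 kt ≥ 30 kt ⇒ rapid intensification.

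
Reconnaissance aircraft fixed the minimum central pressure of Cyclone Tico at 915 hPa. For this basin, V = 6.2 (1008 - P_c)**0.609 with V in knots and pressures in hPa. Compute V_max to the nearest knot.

98 kt

ΔP = 1008 − 915 = 93 hPa.
93^0.609 ≈ 15.805.
V ≈ 6.2 × 15.805 ≈ 98.0 kt.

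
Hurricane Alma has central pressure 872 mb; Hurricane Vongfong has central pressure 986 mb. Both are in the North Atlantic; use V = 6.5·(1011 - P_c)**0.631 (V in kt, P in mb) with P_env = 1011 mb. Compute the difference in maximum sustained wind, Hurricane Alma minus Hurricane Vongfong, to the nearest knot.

97 kt

Hurricane Alma: ΔP = 139; V ≈ 6.5 × 139^0.631 ≈ 146.27 kt.
Hurricane Vongfong: ΔP = 25; V ≈ 6.5 × 25^0.631 ≈ 49.55 kt.
Difference ≈ 146.27 − 49.55 = 96.72 → 97 kt.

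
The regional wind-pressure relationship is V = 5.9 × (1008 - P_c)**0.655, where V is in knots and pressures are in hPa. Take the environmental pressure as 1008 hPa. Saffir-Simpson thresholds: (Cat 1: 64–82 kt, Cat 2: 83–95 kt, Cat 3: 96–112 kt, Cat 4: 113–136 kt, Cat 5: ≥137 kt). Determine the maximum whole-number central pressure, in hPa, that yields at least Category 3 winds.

937 hPa

Category 3 begins at V = 96 kt.
Required ΔP = (96/5.9)^(1/0.655) = 16.271^1.527 ≈ 70.71 hPa.
P_c ≤ 1008 − 70.71 = 937.29, so the highest integer P_c is 937 hPa.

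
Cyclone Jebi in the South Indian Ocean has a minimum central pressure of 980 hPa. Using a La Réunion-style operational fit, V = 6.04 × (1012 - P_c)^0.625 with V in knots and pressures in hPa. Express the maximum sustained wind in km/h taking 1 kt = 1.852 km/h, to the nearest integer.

98 km/h

ΔP = 1012 − 980 = 32 hPa.
V ≈ 6.04 × 32^0.625 = 6.04 × 8.724 ≈ 52.693 kt.
52.693 × 1.852 ≈ 97.59 km/h → 98 km/h.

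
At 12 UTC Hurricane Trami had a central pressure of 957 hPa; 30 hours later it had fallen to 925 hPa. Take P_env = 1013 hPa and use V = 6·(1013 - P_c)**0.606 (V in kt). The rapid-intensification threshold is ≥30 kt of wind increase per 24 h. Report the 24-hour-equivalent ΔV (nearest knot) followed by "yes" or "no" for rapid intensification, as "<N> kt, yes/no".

17 kt, no

V₁: ΔP = 56, V ≈ 6 × 56^0.606 ≈ 68.79 kt.
V₂: ΔP = 88, V ≈ 6 × 88^0.606 ≈ 90.47 kt.
ΔV over 30 h = 21.68 kt → 24 h equivalent = 21.68 × 24/30 ≈ 17.34 kt.
17 kt < 30 kt ⇒ not rapid intensification.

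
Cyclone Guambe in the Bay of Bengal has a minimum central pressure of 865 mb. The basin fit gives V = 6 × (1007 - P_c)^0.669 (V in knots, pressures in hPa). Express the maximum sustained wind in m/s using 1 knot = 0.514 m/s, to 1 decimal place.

ΔP = 1007 − 865 = 142 mb.
V ≈ 6 × 142^0.669 = 6 × 27.535 ≈ 165.208 kt.
165.208 × 0.514 ≈ 84.92 m/s → 84.9 m/s.

84.9 m/s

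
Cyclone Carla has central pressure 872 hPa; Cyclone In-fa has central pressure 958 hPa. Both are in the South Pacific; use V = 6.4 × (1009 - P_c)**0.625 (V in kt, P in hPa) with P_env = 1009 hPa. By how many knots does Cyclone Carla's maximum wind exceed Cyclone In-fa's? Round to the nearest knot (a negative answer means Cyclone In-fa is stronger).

Cyclone Carla: ΔP = 137; V ≈ 6.4 × 137^0.625 ≈ 138.56 kt.
Cyclone In-fa: ΔP = 51; V ≈ 6.4 × 51^0.625 ≈ 74.72 kt.
Difference ≈ 138.56 − 74.72 = 63.84 → 64 kt.

64 kt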